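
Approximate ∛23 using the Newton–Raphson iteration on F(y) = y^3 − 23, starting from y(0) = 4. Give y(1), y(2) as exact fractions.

y(1) = 151/48, y(2) = 4714759/1641672

F'(y) = 3y^2.
F(4) = 41, F'(4) = 48, so y(1) = 4 − 41/48 = 151/48.
F(151/48) = 899335/110592, F'(151/48) = 22801/768, so y(2) = (151/48) − (899335/110592)/(22801/768) = 4714759/1641672.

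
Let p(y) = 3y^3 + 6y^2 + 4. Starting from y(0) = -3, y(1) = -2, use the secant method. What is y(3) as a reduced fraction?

p(-3) = -23, p(-2) = 4. y(2) = (-2) - 4·((-2) - (-3))/(4 - (-23)) = -58/27.
p(-2) = 4, p(-58/27) = 12788/6561. y(3) = (-58/27) - (12788/6561)·((-58/27) - (-2))/((12788/6561) - 4) = -1925/841.

-1925/841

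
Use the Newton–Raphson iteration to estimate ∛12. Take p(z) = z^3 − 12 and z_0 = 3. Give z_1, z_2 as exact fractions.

z_1 = 22/9, z_2 = 7511/3267

p'(z) = 3z^2.
p(3) = 15, p'(3) = 27, so z_1 = 3 − 15/27 = 22/9.
p(22/9) = 1900/729, p'(22/9) = 484/27, so z_2 = (22/9) − (1900/729)/(484/27) = 7511/3267.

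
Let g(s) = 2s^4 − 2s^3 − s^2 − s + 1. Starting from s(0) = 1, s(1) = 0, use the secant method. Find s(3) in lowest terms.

g(1) = −1, g(0) = 1. s(2) = 0 − 1·(0 − 1)/(1 − (−1)) = 1/2.
g(0) = 1, g(1/2) = 1/8. s(3) = (1/2) − (1/8)·((1/2) − 0)/((1/8) − 1) = 4/7.

4/7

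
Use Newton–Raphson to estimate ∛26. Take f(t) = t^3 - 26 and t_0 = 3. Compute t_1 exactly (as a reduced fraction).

80/27

f'(t) = 3t^2.
f(3) = 1, f'(3) = 27, so t_1 = 3 - 1/27 = 80/27.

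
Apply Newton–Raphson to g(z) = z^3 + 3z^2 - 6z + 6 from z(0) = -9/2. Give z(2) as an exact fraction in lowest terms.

g'(z) = 3z^2 + 6z - 6.
g(-9/2) = 21/8, g'(-9/2) = 111/4, so z(1) = (-9/2) - (21/8)/(111/4) = -170/37.
g(-170/37) = -4802/50653, g'(-170/37) = 40746/1369, so z(2) = (-170/37) - (-4802/50653)/(40746/1369) = -3461009/753801.

-3461009/753801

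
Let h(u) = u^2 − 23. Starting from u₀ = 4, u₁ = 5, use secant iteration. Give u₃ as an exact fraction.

h(4) = −7, h(5) = 2. u₂ = 5 − 2·(5 − 4)/(2 − (−7)) = 43/9.
h(5) = 2, h(43/9) = −14/81. u₃ = (43/9) − (−14/81)·((43/9) − 5)/((−14/81) − 2) = 211/44.

211/44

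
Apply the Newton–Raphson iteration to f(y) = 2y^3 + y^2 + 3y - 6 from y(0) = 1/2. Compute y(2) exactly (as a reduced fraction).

f'(y) = 6y^2 + 2y + 3.
f(1/2) = -4, f'(1/2) = 11/2, so y(1) = (1/2) - (-4)/(11/2) = 27/22.
f(27/22) = 3840/1331, f'(27/22) = 3507/242, so y(2) = (27/22) - (3840/1331)/(3507/242) = 26443/25718.

26443/25718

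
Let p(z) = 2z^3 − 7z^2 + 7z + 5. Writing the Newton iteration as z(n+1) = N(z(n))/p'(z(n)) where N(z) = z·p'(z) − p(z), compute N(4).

139

p'(z) = 6z^2 − 14z + 7.
N(z) = z·p'(z) − p(z) = z·(6z^2 − 14z + 7) − (2z^3 − 7z^2 + 7z + 5) = 4z^3 − 7z^2 − 5.
N(4) = 139.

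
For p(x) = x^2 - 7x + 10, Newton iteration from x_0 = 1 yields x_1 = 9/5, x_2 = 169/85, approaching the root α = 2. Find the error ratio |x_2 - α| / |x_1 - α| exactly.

1/17

x_1 - α = 9/5 - 2 = -1/5, so |x_1 - α| = 1/5.
x_2 - α = 169/85 - 2 = -1/85, so |x_2 - α| = 1/85.
Ratio = (1/85) / (1/5) = 1/17.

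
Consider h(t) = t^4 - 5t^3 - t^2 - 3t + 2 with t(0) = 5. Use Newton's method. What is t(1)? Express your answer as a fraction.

299/56

h'(t) = 4t^3 - 15t^2 - 2t - 3.
h(5) = -38, h'(5) = 112, so t(1) = 5 - (-38)/112 = 299/56.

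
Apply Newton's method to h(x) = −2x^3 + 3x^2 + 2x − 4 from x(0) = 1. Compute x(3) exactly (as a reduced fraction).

1153/670

h'(x) = −6x^2 + 6x + 2.
h(1) = −1, h'(1) = 2, so x(1) = 1 − (−1)/2 = 3/2.
h(3/2) = −1, h'(3/2) = −5/2, so x(2) = (3/2) − (−1)/(−5/2) = 11/10.
h(11/10) = −104/125, h'(11/10) = 67/50, so x(3) = (11/10) − (−104/125)/(67/50) = 1153/670.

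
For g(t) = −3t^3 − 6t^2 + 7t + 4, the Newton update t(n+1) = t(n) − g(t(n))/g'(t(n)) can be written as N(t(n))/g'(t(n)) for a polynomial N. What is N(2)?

g'(t) = −9t^2 − 12t + 7.
N(t) = t·g'(t) − g(t) = t·(−9t^2 − 12t + 7) − (−3t^3 − 6t^2 + 7t + 4) = −6t^3 − 6t^2 − 4.
N(2) = −76.

−76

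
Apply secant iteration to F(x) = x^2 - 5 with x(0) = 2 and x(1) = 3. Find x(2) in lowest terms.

11/5

F(2) = -1, F(3) = 4. x(2) = 3 - 4·(3 - 2)/(4 - (-1)) = 11/5.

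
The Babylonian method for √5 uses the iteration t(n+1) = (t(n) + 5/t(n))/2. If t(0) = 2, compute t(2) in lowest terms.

t(1) = (2 + 5/2)/2 = 9/4.
t(2) = (9/4 + 5/(9/4))/2 = 161/72.

161/72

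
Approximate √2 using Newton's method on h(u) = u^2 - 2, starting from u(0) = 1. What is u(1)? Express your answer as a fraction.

h'(u) = 2u.
h(1) = -1, h'(1) = 2, so u(1) = 1 - (-1)/2 = 3/2.

3/2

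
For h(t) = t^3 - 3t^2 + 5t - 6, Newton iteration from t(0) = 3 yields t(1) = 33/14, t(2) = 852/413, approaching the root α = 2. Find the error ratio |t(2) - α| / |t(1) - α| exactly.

t(1) - α = 33/14 - 2 = 5/14, so |t(1) - α| = 5/14.
t(2) - α = 852/413 - 2 = 26/413, so |t(2) - α| = 26/413.
Ratio = (26/413) / (5/14) = 52/295.

52/295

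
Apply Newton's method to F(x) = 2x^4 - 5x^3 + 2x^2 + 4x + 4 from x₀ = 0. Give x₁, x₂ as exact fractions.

x₁ = -1, x₂ = -14/23

F'(x) = 8x^3 - 15x^2 + 4x + 4.
F(0) = 4, F'(0) = 4, so x₁ = 0 - 4/4 = -1.
F(-1) = 9, F'(-1) = -23, so x₂ = (-1) - 9/(-23) = -14/23.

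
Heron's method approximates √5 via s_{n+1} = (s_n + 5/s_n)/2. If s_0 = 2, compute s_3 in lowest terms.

51841/23184

s_1 = (2 + 5/2)/2 = 9/4.
s_2 = (9/4 + 5/(9/4))/2 = 161/72.
s_3 = (161/72 + 5/(161/72))/2 = 51841/23184.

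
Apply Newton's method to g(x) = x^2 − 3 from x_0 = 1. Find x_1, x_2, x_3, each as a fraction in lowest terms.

g'(x) = 2x.
g(1) = −2, g'(1) = 2, so x_1 = 1 − (−2)/2 = 2.
g(2) = 1, g'(2) = 4, so x_2 = 2 − 1/4 = 7/4.
g(7/4) = 1/16, g'(7/4) = 7/2, so x_3 = (7/4) − (1/16)/(7/2) = 97/56.

x_1 = 2, x_2 = 7/4, x_3 = 97/56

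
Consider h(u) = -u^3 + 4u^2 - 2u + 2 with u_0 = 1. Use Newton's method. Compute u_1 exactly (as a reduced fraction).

0

h'(u) = -3u^2 + 8u - 2.
h(1) = 3, h'(1) = 3, so u_1 = 1 - 3/3 = 0.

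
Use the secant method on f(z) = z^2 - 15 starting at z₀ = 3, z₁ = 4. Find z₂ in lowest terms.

f(3) = -6, f(4) = 1. z₂ = 4 - 1·(4 - 3)/(1 - (-6)) = 27/7.

27/7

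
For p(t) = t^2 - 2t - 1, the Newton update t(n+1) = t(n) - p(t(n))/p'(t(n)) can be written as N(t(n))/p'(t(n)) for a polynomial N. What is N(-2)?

p'(t) = 2t - 2.
N(t) = t·p'(t) - p(t) = t·(2t - 2) - (t^2 - 2t - 1) = t^2 + 1.
N(-2) = 5.

5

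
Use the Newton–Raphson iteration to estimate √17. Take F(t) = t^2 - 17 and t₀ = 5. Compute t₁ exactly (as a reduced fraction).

F'(t) = 2t.
F(5) = 8, F'(5) = 10, so t₁ = 5 - 8/10 = 21/5.

21/5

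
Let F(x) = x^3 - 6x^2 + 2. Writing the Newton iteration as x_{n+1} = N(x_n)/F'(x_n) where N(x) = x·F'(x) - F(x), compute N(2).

F'(x) = 3x^2 - 12x.
N(x) = x·F'(x) - F(x) = x·(3x^2 - 12x) - (x^3 - 6x^2 + 2) = 2x^3 - 6x^2 - 2.
N(2) = -10.

-10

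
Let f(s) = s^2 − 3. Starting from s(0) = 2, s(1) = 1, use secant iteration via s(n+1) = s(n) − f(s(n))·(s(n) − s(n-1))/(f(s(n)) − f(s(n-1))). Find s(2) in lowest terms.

5/3

f(2) = 1, f(1) = −2. s(2) = 1 − (−2)·(1 − 2)/((−2) − 1) = 5/3.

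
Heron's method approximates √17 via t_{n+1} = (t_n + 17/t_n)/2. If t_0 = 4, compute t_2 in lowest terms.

t_1 = (4 + 17/4)/2 = 33/8.
t_2 = (33/8 + 17/(33/8))/2 = 2177/528.

2177/528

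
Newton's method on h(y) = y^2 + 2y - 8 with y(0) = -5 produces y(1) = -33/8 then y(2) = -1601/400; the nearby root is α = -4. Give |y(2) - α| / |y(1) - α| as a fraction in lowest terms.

1/50

y(1) - α = -33/8 - (-4) = -33/8 + 4 = -1/8, so |y(1) - α| = 1/8.
y(2) - α = -1601/400 - (-4) = -1601/400 + 4 = -1/400, so |y(2) - α| = 1/400.
Ratio = (1/400) / (1/8) = 1/50.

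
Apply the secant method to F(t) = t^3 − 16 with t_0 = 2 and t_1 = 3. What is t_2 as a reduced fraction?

F(2) = −8, F(3) = 11. t_2 = 3 − 11·(3 − 2)/(11 − (−8)) = 46/19.

46/19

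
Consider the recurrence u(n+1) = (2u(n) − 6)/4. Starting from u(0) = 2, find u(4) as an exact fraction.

u(1) = (2·2 − 6)/4 = −1/2.
u(2) = (2·(−1/2) − 6)/4 = −7/4.
u(3) = (2·(−7/4) − 6)/4 = −19/8.
u(4) = (2·(−19/8) − 6)/4 = −43/16.

−43/16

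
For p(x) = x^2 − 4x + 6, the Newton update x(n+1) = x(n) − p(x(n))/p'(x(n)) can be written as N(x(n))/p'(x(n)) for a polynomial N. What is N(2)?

p'(x) = 2x − 4.
N(x) = x·p'(x) − p(x) = x·(2x − 4) − (x^2 − 4x + 6) = x^2 − 6.
N(2) = −2.

−2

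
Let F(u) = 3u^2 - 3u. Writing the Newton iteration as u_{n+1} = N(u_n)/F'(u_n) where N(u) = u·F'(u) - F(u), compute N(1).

3

F'(u) = 6u - 3.
N(u) = u·F'(u) - F(u) = u·(6u - 3) - (3u^2 - 3u) = 3u^2.
N(1) = 3.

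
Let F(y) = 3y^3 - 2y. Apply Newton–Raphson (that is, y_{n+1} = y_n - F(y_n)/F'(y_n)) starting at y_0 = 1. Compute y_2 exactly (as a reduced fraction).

648/791

F'(y) = 9y^2 - 2.
F(1) = 1, F'(1) = 7, so y_1 = 1 - 1/7 = 6/7.
F(6/7) = 60/343, F'(6/7) = 226/49, so y_2 = (6/7) - (60/343)/(226/49) = 648/791.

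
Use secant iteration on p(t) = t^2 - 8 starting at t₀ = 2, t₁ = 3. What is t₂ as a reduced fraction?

14/5

p(2) = -4, p(3) = 1. t₂ = 3 - 1·(3 - 2)/(1 - (-4)) = 14/5.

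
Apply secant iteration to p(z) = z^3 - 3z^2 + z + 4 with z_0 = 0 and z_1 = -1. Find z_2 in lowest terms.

-4/5

p(0) = 4, p(-1) = -1. z_2 = (-1) - (-1)·((-1) - 0)/((-1) - 4) = -4/5.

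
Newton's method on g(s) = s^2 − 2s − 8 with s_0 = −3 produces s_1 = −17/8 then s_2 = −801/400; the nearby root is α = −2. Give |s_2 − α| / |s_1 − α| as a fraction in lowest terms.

s_1 − α = −17/8 − (−2) = −17/8 + 2 = −1/8, so |s_1 − α| = 1/8.
s_2 − α = −801/400 − (−2) = −801/400 + 2 = −1/400, so |s_2 − α| = 1/400.
Ratio = (1/400) / (1/8) = 1/50.

1/50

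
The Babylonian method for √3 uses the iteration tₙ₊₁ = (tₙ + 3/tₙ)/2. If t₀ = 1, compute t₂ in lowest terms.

t₁ = (1 + 3/1)/2 = 2.
t₂ = (2 + 3/2)/2 = 7/4.

7/4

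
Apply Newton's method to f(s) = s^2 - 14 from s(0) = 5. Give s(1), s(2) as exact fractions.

s(1) = 39/10, s(2) = 2921/780

f'(s) = 2s.
f(5) = 11, f'(5) = 10, so s(1) = 5 - 11/10 = 39/10.
f(39/10) = 121/100, f'(39/10) = 39/5, so s(2) = (39/10) - (121/100)/(39/5) = 2921/780.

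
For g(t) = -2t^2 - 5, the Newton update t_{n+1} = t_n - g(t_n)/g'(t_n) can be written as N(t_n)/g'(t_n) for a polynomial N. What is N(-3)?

-13

g'(t) = -4t.
N(t) = t·g'(t) - g(t) = t·(-4t) - (-2t^2 - 5) = -2t^2 + 5.
N(-3) = -13.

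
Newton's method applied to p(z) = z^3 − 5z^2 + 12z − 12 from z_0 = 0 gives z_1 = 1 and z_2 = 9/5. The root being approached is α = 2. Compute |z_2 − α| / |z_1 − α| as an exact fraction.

1/5

z_1 − α = 1 − 2 = −1, so |z_1 − α| = 1.
z_2 − α = 9/5 − 2 = −1/5, so |z_2 − α| = 1/5.
Ratio = (1/5) / 1 = 1/5.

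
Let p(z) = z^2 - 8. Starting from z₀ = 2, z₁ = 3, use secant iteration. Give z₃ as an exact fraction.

82/29

p(2) = -4, p(3) = 1. z₂ = 3 - 1·(3 - 2)/(1 - (-4)) = 14/5.
p(3) = 1, p(14/5) = -4/25. z₃ = (14/5) - (-4/25)·((14/5) - 3)/((-4/25) - 1) = 82/29.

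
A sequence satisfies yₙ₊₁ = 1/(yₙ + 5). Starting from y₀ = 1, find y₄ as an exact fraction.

161/836

y₁ = 1/(1 + 5) = 1/6.
y₂ = 1/(1/6 + 5) = 6/31.
y₃ = 1/(6/31 + 5) = 31/161.
y₄ = 1/(31/161 + 5) = 161/836.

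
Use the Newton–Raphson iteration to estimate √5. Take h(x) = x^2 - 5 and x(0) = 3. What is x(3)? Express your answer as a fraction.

h'(x) = 2x.
h(3) = 4, h'(3) = 6, so x(1) = 3 - 4/6 = 7/3.
h(7/3) = 4/9, h'(7/3) = 14/3, so x(2) = (7/3) - (4/9)/(14/3) = 47/21.
h(47/21) = 4/441, h'(47/21) = 94/21, so x(3) = (47/21) - (4/441)/(94/21) = 2207/987.

2207/987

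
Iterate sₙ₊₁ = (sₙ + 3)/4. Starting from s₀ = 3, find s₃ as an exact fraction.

33/32

s₁ = (3 + 3)/4 = 3/2.
s₂ = ((3/2) + 3)/4 = 9/8.
s₃ = ((9/8) + 3)/4 = 33/32.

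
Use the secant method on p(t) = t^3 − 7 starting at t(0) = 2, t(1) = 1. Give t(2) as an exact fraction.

13/7

p(2) = 1, p(1) = −6. t(2) = 1 − (−6)·(1 − 2)/((−6) − 1) = 13/7.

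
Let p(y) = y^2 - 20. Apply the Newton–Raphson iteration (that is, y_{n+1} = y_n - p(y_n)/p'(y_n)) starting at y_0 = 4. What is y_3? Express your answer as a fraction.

p'(y) = 2y.
p(4) = -4, p'(4) = 8, so y_1 = 4 - (-4)/8 = 9/2.
p(9/2) = 1/4, p'(9/2) = 9, so y_2 = (9/2) - (1/4)/9 = 161/36.
p(161/36) = 1/1296, p'(161/36) = 161/18, so y_3 = (161/36) - (1/1296)/(161/18) = 51841/11592.

51841/11592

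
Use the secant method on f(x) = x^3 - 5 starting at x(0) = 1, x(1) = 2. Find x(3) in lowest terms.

265/157

f(1) = -4, f(2) = 3. x(2) = 2 - 3·(2 - 1)/(3 - (-4)) = 11/7.
f(2) = 3, f(11/7) = -384/343. x(3) = (11/7) - (-384/343)·((11/7) - 2)/((-384/343) - 3) = 265/157.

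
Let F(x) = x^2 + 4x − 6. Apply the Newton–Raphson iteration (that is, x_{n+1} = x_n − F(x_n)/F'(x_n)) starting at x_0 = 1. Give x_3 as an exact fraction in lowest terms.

F'(x) = 2x + 4.
F(1) = −1, F'(1) = 6, so x_1 = 1 − (−1)/6 = 7/6.
F(7/6) = 1/36, F'(7/6) = 19/3, so x_2 = (7/6) − (1/36)/(19/3) = 265/228.
F(265/228) = 1/51984, F'(265/228) = 721/114, so x_3 = (265/228) − (1/51984)/(721/114) = 382129/328776.

382129/328776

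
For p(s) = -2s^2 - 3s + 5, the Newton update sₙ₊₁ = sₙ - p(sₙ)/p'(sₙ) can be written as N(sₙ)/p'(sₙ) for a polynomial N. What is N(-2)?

-13

p'(s) = -4s - 3.
N(s) = s·p'(s) - p(s) = s·(-4s - 3) - (-2s^2 - 3s + 5) = -2s^2 - 5.
N(-2) = -13.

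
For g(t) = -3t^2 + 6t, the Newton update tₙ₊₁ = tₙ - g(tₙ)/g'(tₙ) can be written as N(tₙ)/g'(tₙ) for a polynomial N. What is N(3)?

g'(t) = -6t + 6.
N(t) = t·g'(t) - g(t) = t·(-6t + 6) - (-3t^2 + 6t) = -3t^2.
N(3) = -27.

-27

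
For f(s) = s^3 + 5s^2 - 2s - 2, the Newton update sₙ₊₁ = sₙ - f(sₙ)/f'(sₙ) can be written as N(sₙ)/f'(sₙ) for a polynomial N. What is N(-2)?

6

f'(s) = 3s^2 + 10s - 2.
N(s) = s·f'(s) - f(s) = s·(3s^2 + 10s - 2) - (s^3 + 5s^2 - 2s - 2) = 2s^3 + 5s^2 + 2.
N(-2) = 6.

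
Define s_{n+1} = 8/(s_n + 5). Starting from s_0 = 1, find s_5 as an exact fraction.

s_1 = 8/(1 + 5) = 4/3.
s_2 = 8/(4/3 + 5) = 24/19.
s_3 = 8/(24/19 + 5) = 152/119.
s_4 = 8/(152/119 + 5) = 952/747.
s_5 = 8/(952/747 + 5) = 5976/4687.

5976/4687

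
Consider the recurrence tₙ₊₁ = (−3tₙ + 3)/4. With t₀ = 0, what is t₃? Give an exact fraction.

t₁ = (−3·0 + 3)/4 = 3/4.
t₂ = (−3·(3/4) + 3)/4 = 3/16.
t₃ = (−3·(3/16) + 3)/4 = 39/64.

39/64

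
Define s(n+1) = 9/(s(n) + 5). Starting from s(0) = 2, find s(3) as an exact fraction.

396/283

s(1) = 9/(2 + 5) = 9/7.
s(2) = 9/(9/7 + 5) = 63/44.
s(3) = 9/(63/44 + 5) = 396/283.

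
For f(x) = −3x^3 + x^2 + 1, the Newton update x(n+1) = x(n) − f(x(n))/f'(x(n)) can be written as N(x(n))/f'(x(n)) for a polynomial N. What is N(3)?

−154

f'(x) = −9x^2 + 2x.
N(x) = x·f'(x) − f(x) = x·(−9x^2 + 2x) − (−3x^3 + x^2 + 1) = −6x^3 + x^2 − 1.
N(3) = −154.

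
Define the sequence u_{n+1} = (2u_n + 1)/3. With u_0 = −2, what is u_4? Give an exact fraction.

u_1 = (2·(−2) + 1)/3 = −1.
u_2 = (2·(−1) + 1)/3 = −1/3.
u_3 = (2·(−1/3) + 1)/3 = 1/9.
u_4 = (2·(1/9) + 1)/3 = 11/27.

11/27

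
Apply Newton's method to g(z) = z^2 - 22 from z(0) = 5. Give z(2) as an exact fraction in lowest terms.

g'(z) = 2z.
g(5) = 3, g'(5) = 10, so z(1) = 5 - 3/10 = 47/10.
g(47/10) = 9/100, g'(47/10) = 47/5, so z(2) = (47/10) - (9/100)/(47/5) = 4409/940.

4409/940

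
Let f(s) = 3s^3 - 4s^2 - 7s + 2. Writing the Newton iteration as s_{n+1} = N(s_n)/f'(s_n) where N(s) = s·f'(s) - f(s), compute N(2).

f'(s) = 9s^2 - 8s - 7.
N(s) = s·f'(s) - f(s) = s·(9s^2 - 8s - 7) - (3s^3 - 4s^2 - 7s + 2) = 6s^3 - 4s^2 - 2.
N(2) = 30.

30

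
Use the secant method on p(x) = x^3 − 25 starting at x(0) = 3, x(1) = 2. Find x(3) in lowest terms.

p(3) = 2, p(2) = −17. x(2) = 2 − (−17)·(2 − 3)/((−17) − 2) = 55/19.
p(2) = −17, p(55/19) = −5100/6859. x(3) = (55/19) − (−5100/6859)·((55/19) − 2)/((−5100/6859) − (−17)) = 19255/6559.

19255/6559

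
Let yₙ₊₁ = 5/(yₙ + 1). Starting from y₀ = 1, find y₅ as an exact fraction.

y₁ = 5/(1 + 1) = 5/2.
y₂ = 5/(5/2 + 1) = 10/7.
y₃ = 5/(10/7 + 1) = 35/17.
y₄ = 5/(35/17 + 1) = 85/52.
y₅ = 5/(85/52 + 1) = 260/137.

260/137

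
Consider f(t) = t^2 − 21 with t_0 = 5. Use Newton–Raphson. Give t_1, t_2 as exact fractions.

f'(t) = 2t.
f(5) = 4, f'(5) = 10, so t_1 = 5 − 4/10 = 23/5.
f(23/5) = 4/25, f'(23/5) = 46/5, so t_2 = (23/5) − (4/25)/(46/5) = 527/115.

t_1 = 23/5, t_2 = 527/115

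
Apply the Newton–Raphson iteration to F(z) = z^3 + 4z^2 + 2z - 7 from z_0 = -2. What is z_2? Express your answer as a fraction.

F'(z) = 3z^2 + 8z + 2.
F(-2) = -3, F'(-2) = -2, so z_1 = (-2) - (-3)/(-2) = -7/2.
F(-7/2) = -63/8, F'(-7/2) = 43/4, so z_2 = (-7/2) - (-63/8)/(43/4) = -119/43.

-119/43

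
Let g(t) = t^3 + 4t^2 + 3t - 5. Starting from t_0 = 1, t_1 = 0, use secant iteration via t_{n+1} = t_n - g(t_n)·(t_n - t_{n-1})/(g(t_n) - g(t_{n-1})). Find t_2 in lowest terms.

g(1) = 3, g(0) = -5. t_2 = 0 - (-5)·(0 - 1)/((-5) - 3) = 5/8.

5/8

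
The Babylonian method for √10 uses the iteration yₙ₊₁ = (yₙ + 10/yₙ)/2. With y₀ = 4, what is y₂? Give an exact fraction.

329/104

y₁ = (4 + 10/4)/2 = 13/4.
y₂ = (13/4 + 10/(13/4))/2 = 329/104.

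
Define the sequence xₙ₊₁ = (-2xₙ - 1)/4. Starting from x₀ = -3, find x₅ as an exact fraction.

x₁ = (-2·(-3) - 1)/4 = 5/4.
x₂ = (-2·(5/4) - 1)/4 = -7/8.
x₃ = (-2·(-7/8) - 1)/4 = 3/16.
x₄ = (-2·(3/16) - 1)/4 = -11/32.
x₅ = (-2·(-11/32) - 1)/4 = -5/64.

-5/64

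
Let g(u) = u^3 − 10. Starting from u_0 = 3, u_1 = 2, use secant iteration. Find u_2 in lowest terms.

g(3) = 17, g(2) = −2. u_2 = 2 − (−2)·(2 − 3)/((−2) − 17) = 40/19.

40/19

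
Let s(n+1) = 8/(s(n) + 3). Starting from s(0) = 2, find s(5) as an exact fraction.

4088/2405

s(1) = 8/(2 + 3) = 8/5.
s(2) = 8/(8/5 + 3) = 40/23.
s(3) = 8/(40/23 + 3) = 184/109.
s(4) = 8/(184/109 + 3) = 872/511.
s(5) = 8/(872/511 + 3) = 4088/2405.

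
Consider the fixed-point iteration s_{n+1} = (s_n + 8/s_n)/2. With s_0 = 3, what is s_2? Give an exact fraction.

s_1 = (3 + 8/3)/2 = 17/6.
s_2 = (17/6 + 8/(17/6))/2 = 577/204.

577/204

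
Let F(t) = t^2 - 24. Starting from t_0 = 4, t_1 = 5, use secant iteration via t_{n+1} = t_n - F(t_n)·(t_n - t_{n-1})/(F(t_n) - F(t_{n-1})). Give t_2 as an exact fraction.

F(4) = -8, F(5) = 1. t_2 = 5 - 1·(5 - 4)/(1 - (-8)) = 44/9.

44/9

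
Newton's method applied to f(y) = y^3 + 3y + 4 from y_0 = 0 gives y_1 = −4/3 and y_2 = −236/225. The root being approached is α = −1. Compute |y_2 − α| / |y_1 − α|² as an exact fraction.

11/25

y_1 − α = −4/3 − (−1) = −4/3 + 1 = −1/3, so |y_1 − α| = 1/3.
y_2 − α = −236/225 − (−1) = −236/225 + 1 = −11/225, so |y_2 − α| = 11/225.
|y_1 − α|² = 1/9.
Ratio = (11/225) / (1/9) = 11/25.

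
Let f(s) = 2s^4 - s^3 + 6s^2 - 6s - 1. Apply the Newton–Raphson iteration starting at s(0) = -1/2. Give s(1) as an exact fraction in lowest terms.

f'(s) = 8s^3 - 3s^2 + 12s - 6.
f(-1/2) = 15/4, f'(-1/2) = -55/4, so s(1) = (-1/2) - (15/4)/(-55/4) = -5/22.

-5/22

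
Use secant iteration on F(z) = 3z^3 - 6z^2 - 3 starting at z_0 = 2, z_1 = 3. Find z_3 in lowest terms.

1677/775

F(2) = -3, F(3) = 24. z_2 = 3 - 24·(3 - 2)/(24 - (-3)) = 19/9.
F(3) = 24, F(19/9) = -368/243. z_3 = (19/9) - (-368/243)·((19/9) - 3)/((-368/243) - 24) = 1677/775.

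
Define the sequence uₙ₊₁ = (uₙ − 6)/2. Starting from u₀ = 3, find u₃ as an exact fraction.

−39/8

u₁ = (3 − 6)/2 = −3/2.
u₂ = ((−3/2) − 6)/2 = −15/4.
u₃ = ((−15/4) − 6)/2 = −39/8.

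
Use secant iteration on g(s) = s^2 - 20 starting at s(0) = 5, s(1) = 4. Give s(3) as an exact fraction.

85/19

g(5) = 5, g(4) = -4. s(2) = 4 - (-4)·(4 - 5)/((-4) - 5) = 40/9.
g(4) = -4, g(40/9) = -20/81. s(3) = (40/9) - (-20/81)·((40/9) - 4)/((-20/81) - (-4)) = 85/19.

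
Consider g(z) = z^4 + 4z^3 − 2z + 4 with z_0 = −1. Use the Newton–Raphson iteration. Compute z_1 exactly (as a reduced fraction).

−3/2

g'(z) = 4z^3 + 12z^2 − 2.
g(−1) = 3, g'(−1) = 6, so z_1 = (−1) − 3/6 = −3/2.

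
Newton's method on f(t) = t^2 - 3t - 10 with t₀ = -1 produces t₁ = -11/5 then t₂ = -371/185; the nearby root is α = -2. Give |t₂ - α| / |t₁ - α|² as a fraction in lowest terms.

t₁ - α = -11/5 - (-2) = -11/5 + 2 = -1/5, so |t₁ - α| = 1/5.
t₂ - α = -371/185 - (-2) = -371/185 + 2 = -1/185, so |t₂ - α| = 1/185.
|t₁ - α|² = 1/25.
Ratio = (1/185) / (1/25) = 5/37.

5/37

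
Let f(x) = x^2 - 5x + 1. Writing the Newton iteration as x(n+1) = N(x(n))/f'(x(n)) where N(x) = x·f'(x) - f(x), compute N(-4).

f'(x) = 2x - 5.
N(x) = x·f'(x) - f(x) = x·(2x - 5) - (x^2 - 5x + 1) = x^2 - 1.
N(-4) = 15.

15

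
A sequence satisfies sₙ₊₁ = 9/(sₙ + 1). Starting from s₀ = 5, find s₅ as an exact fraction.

612/275

s₁ = 9/(5 + 1) = 3/2.
s₂ = 9/(3/2 + 1) = 18/5.
s₃ = 9/(18/5 + 1) = 45/23.
s₄ = 9/(45/23 + 1) = 207/68.
s₅ = 9/(207/68 + 1) = 612/275.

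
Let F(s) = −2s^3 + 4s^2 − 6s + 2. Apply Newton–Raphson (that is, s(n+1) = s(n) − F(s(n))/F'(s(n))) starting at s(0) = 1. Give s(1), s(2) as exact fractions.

s(1) = 1/2, s(2) = 3/7

F'(s) = −6s^2 + 8s − 6.
F(1) = −2, F'(1) = −4, so s(1) = 1 − (−2)/(−4) = 1/2.
F(1/2) = −1/4, F'(1/2) = −7/2, so s(2) = (1/2) − (−1/4)/(−7/2) = 3/7.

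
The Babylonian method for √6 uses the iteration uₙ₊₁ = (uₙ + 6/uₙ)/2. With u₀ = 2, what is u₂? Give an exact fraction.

49/20

u₁ = (2 + 6/2)/2 = 5/2.
u₂ = (5/2 + 6/(5/2))/2 = 49/20.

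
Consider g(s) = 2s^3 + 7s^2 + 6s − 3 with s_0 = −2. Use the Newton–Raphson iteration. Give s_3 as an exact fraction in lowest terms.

11861/2234

g'(s) = 6s^2 + 14s + 6.
g(−2) = −3, g'(−2) = 2, so s_1 = (−2) − (−3)/2 = −1/2.
g(−1/2) = −9/2, g'(−1/2) = 1/2, so s_2 = (−1/2) − (−9/2)/(1/2) = 17/2.
g(17/2) = 1782, g'(17/2) = 1117/2, so s_3 = (17/2) − 1782/(1117/2) = 11861/2234.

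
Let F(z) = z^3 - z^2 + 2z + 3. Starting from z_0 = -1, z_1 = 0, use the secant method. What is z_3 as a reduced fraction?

F(-1) = -1, F(0) = 3. z_2 = 0 - 3·(0 - (-1))/(3 - (-1)) = -3/4.
F(0) = 3, F(-3/4) = 33/64. z_3 = (-3/4) - (33/64)·((-3/4) - 0)/((33/64) - 3) = -48/53.

-48/53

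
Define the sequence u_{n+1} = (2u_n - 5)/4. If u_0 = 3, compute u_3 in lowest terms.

-29/16

u_1 = (2·3 - 5)/4 = 1/4.
u_2 = (2·(1/4) - 5)/4 = -9/8.
u_3 = (2·(-9/8) - 5)/4 = -29/16.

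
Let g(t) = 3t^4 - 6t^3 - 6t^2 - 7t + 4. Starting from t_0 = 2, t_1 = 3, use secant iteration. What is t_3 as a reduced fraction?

3002711/1036397

g(2) = -34, g(3) = 10. t_2 = 3 - 10·(3 - 2)/(10 - (-34)) = 61/22.
g(3) = 10, g(61/22) = -2839425/234256. t_3 = (61/22) - (-2839425/234256)·((61/22) - 3)/((-2839425/234256) - 10) = 3002711/1036397.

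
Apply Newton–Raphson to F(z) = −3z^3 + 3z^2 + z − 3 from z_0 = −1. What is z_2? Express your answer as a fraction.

−3081/3689

F'(z) = −9z^2 + 6z + 1.
F(−1) = 2, F'(−1) = −14, so z_1 = (−1) − 2/(−14) = −6/7.
F(−6/7) = 81/343, F'(−6/7) = −527/49, so z_2 = (−6/7) − (81/343)/(−527/49) = −3081/3689.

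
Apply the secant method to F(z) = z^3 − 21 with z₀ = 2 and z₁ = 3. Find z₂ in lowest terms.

F(2) = −13, F(3) = 6. z₂ = 3 − 6·(3 − 2)/(6 − (−13)) = 51/19.

51/19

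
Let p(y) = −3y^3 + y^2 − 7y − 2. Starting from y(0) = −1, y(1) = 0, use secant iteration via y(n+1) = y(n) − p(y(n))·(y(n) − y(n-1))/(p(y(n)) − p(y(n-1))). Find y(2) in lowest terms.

p(−1) = 9, p(0) = −2. y(2) = 0 − (−2)·(0 − (−1))/((−2) − 9) = −2/11.

−2/11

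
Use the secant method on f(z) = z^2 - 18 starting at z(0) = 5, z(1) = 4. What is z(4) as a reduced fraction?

11960/2819

f(5) = 7, f(4) = -2. z(2) = 4 - (-2)·(4 - 5)/((-2) - 7) = 38/9.
f(4) = -2, f(38/9) = -14/81. z(3) = (38/9) - (-14/81)·((38/9) - 4)/((-14/81) - (-2)) = 157/37.
f(38/9) = -14/81, f(157/37) = 7/1369. z(4) = (157/37) - (7/1369)·((157/37) - (38/9))/((7/1369) - (-14/81)) = 11960/2819.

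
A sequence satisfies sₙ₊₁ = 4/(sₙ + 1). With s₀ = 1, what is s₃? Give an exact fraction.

12/7

s₁ = 4/(1 + 1) = 2.
s₂ = 4/(2 + 1) = 4/3.
s₃ = 4/(4/3 + 1) = 12/7.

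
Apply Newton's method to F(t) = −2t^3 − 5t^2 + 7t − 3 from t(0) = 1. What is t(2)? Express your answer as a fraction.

F'(t) = −6t^2 − 10t + 7.
F(1) = −3, F'(1) = −9, so t(1) = 1 − (−3)/(−9) = 2/3.
F(2/3) = −31/27, F'(2/3) = −7/3, so t(2) = (2/3) − (−31/27)/(−7/3) = 11/63.

11/63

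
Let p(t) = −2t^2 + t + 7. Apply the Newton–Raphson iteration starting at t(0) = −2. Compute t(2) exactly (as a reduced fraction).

−113/69

p'(t) = −4t + 1.
p(−2) = −3, p'(−2) = 9, so t(1) = (−2) − (−3)/9 = −5/3.
p(−5/3) = −2/9, p'(−5/3) = 23/3, so t(2) = (−5/3) − (−2/9)/(23/3) = −113/69.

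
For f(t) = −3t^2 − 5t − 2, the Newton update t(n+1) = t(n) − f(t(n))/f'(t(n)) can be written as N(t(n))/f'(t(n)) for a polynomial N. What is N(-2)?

−10

f'(t) = −6t − 5.
N(t) = t·f'(t) − f(t) = t·(−6t − 5) − (−3t^2 − 5t − 2) = −3t^2 + 2.
N(-2) = −10.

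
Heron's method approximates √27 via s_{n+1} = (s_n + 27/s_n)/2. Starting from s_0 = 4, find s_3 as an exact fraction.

25575217/4921952

s_1 = (4 + 27/4)/2 = 43/8.
s_2 = (43/8 + 27/(43/8))/2 = 3577/688.
s_3 = (3577/688 + 27/(3577/688))/2 = 25575217/4921952.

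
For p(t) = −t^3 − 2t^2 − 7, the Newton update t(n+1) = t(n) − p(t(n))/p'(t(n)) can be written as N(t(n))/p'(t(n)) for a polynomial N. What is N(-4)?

p'(t) = −3t^2 − 4t.
N(t) = t·p'(t) − p(t) = t·(−3t^2 − 4t) − (−t^3 − 2t^2 − 7) = −2t^3 − 2t^2 + 7.
N(-4) = 103.

103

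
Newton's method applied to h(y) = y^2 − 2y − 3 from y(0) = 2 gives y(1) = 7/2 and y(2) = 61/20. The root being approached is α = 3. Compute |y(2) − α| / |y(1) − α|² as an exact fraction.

1/5

y(1) − α = 7/2 − 3 = 1/2, so |y(1) − α| = 1/2.
y(2) − α = 61/20 − 3 = 1/20, so |y(2) − α| = 1/20.
|y(1) − α|² = 1/4.
Ratio = (1/20) / (1/4) = 1/5.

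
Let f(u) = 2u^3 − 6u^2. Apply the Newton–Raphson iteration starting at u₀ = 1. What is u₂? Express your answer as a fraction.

7/45

f'(u) = 6u^2 − 12u.
f(1) = −4, f'(1) = −6, so u₁ = 1 − (−4)/(−6) = 1/3.
f(1/3) = −16/27, f'(1/3) = −10/3, so u₂ = (1/3) − (−16/27)/(−10/3) = 7/45.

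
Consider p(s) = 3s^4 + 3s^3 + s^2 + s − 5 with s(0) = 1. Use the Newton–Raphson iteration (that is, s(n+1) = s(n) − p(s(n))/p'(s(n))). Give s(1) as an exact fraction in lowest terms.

7/8

p'(s) = 12s^3 + 9s^2 + 2s + 1.
p(1) = 3, p'(1) = 24, so s(1) = 1 − 3/24 = 7/8.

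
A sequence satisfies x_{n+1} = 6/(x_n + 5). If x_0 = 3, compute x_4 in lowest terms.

834/833

x_1 = 6/(3 + 5) = 3/4.
x_2 = 6/(3/4 + 5) = 24/23.
x_3 = 6/(24/23 + 5) = 138/139.
x_4 = 6/(138/139 + 5) = 834/833.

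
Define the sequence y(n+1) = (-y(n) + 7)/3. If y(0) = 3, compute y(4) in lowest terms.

y(1) = (-3 + 7)/3 = 4/3.
y(2) = (-(4/3) + 7)/3 = 17/9.
y(3) = (-(17/9) + 7)/3 = 46/27.
y(4) = (-(46/27) + 7)/3 = 143/81.

143/81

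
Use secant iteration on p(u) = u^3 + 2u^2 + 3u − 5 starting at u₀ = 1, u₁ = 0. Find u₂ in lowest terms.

5/6

p(1) = 1, p(0) = −5. u₂ = 0 − (−5)·(0 − 1)/((−5) − 1) = 5/6.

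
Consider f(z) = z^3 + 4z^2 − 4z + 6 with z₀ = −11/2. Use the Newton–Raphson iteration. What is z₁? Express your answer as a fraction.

−871/171

f'(z) = 3z^2 + 8z − 4.
f(−11/2) = −139/8, f'(−11/2) = 171/4, so z₁ = (−11/2) − (−139/8)/(171/4) = −871/171.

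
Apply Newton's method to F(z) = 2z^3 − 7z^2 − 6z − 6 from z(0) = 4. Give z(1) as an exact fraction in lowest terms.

F'(z) = 6z^2 − 14z − 6.
F(4) = −14, F'(4) = 34, so z(1) = 4 − (−14)/34 = 75/17.

75/17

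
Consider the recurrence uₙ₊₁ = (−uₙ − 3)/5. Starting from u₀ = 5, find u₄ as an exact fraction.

−307/625

u₁ = (−5 − 3)/5 = −8/5.
u₂ = (−(−8/5) − 3)/5 = −7/25.
u₃ = (−(−7/25) − 3)/5 = −68/125.
u₄ = (−(−68/125) − 3)/5 = −307/625.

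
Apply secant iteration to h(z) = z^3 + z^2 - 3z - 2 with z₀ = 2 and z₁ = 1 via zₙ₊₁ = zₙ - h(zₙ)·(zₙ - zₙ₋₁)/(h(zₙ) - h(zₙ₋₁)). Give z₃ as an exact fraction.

h(2) = 4, h(1) = -3. z₂ = 1 - (-3)·(1 - 2)/((-3) - 4) = 10/7.
h(1) = -3, h(10/7) = -456/343. z₃ = (10/7) - (-456/343)·((10/7) - 1)/((-456/343) - (-3)) = 338/191.

338/191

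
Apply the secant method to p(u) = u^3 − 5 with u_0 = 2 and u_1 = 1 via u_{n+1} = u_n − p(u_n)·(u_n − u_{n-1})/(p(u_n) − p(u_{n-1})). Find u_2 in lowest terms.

11/7

p(2) = 3, p(1) = −4. u_2 = 1 − (−4)·(1 − 2)/((−4) − 3) = 11/7.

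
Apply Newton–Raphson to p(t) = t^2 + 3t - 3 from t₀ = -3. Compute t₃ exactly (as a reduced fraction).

-436/115

p'(t) = 2t + 3.
p(-3) = -3, p'(-3) = -3, so t₁ = (-3) - (-3)/(-3) = -4.
p(-4) = 1, p'(-4) = -5, so t₂ = (-4) - 1/(-5) = -19/5.
p(-19/5) = 1/25, p'(-19/5) = -23/5, so t₃ = (-19/5) - (1/25)/(-23/5) = -436/115.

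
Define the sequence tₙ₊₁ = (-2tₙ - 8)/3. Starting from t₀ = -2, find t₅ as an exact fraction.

-376/243

t₁ = (-2·(-2) - 8)/3 = -4/3.
t₂ = (-2·(-4/3) - 8)/3 = -16/9.
t₃ = (-2·(-16/9) - 8)/3 = -40/27.
t₄ = (-2·(-40/27) - 8)/3 = -136/81.
t₅ = (-2·(-136/81) - 8)/3 = -376/243.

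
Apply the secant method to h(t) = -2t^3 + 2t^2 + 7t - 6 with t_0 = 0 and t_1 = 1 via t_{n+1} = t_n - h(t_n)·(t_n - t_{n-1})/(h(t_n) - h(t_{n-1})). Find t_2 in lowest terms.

h(0) = -6, h(1) = 1. t_2 = 1 - 1·(1 - 0)/(1 - (-6)) = 6/7.

6/7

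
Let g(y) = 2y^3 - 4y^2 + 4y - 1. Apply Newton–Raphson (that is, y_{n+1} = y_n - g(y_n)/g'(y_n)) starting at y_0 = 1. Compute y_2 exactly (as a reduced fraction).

g'(y) = 6y^2 - 8y + 4.
g(1) = 1, g'(1) = 2, so y_1 = 1 - 1/2 = 1/2.
g(1/2) = 1/4, g'(1/2) = 3/2, so y_2 = (1/2) - (1/4)/(3/2) = 1/3.

1/3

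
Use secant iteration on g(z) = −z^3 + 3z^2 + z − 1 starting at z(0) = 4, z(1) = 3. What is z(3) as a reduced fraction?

3201/992

g(4) = −13, g(3) = 2. z(2) = 3 − 2·(3 − 4)/(2 − (−13)) = 47/15.
g(3) = 2, g(47/15) = 2782/3375. z(3) = (47/15) − (2782/3375)·((47/15) − 3)/((2782/3375) − 2) = 3201/992.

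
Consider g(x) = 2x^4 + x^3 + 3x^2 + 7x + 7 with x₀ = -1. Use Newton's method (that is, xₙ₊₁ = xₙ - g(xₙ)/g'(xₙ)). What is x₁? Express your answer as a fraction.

0

g'(x) = 8x^3 + 3x^2 + 6x + 7.
g(-1) = 4, g'(-1) = -4, so x₁ = (-1) - 4/(-4) = 0.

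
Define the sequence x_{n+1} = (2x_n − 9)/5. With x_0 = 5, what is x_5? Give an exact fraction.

x_1 = (2·5 − 9)/5 = 1/5.
x_2 = (2·(1/5) − 9)/5 = −43/25.
x_3 = (2·(−43/25) − 9)/5 = −311/125.
x_4 = (2·(−311/125) − 9)/5 = −1747/625.
x_5 = (2·(−1747/625) − 9)/5 = −9119/3125.

−9119/3125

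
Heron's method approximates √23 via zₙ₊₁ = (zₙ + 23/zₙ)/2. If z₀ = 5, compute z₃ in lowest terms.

z₁ = (5 + 23/5)/2 = 24/5.
z₂ = (24/5 + 23/(24/5))/2 = 1151/240.
z₃ = (1151/240 + 23/(1151/240))/2 = 2649601/552480.

2649601/552480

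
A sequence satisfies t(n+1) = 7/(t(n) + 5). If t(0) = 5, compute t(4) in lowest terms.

2485/2174

t(1) = 7/(5 + 5) = 7/10.
t(2) = 7/(7/10 + 5) = 70/57.
t(3) = 7/(70/57 + 5) = 399/355.
t(4) = 7/(399/355 + 5) = 2485/2174.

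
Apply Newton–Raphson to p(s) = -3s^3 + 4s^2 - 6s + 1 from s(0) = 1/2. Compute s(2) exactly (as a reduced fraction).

4463/23919

p'(s) = -9s^2 + 8s - 6.
p(1/2) = -11/8, p'(1/2) = -17/4, so s(1) = (1/2) - (-11/8)/(-17/4) = 3/17.
p(3/17) = 242/4913, p'(3/17) = -1407/289, so s(2) = (3/17) - (242/4913)/(-1407/289) = 4463/23919.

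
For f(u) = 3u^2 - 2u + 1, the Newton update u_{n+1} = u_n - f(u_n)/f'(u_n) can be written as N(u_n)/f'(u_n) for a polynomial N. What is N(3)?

26

f'(u) = 6u - 2.
N(u) = u·f'(u) - f(u) = u·(6u - 2) - (3u^2 - 2u + 1) = 3u^2 - 1.
N(3) = 26.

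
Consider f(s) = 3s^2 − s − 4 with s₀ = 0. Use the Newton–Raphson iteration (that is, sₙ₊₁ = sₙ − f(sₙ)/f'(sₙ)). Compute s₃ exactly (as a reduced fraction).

−10612/8425

f'(s) = 6s − 1.
f(0) = −4, f'(0) = −1, so s₁ = 0 − (−4)/(−1) = −4.
f(−4) = 48, f'(−4) = −25, so s₂ = (−4) − 48/(−25) = −52/25.
f(−52/25) = 6912/625, f'(−52/25) = −337/25, so s₃ = (−52/25) − (6912/625)/(−337/25) = −10612/8425.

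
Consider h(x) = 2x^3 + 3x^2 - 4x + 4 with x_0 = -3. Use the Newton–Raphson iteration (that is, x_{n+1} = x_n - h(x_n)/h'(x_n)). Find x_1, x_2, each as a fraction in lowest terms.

h'(x) = 6x^2 + 6x - 4.
h(-3) = -11, h'(-3) = 32, so x_1 = (-3) - (-11)/32 = -85/32.
h(-85/32) = -27709/16384, h'(-85/32) = 11467/512, so x_2 = (-85/32) - (-27709/16384)/(11467/512) = -473493/183472.

x_1 = -85/32, x_2 = -473493/183472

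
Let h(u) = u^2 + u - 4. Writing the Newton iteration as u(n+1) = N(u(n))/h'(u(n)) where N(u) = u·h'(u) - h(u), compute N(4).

h'(u) = 2u + 1.
N(u) = u·h'(u) - h(u) = u·(2u + 1) - (u^2 + u - 4) = u^2 + 4.
N(4) = 20.

20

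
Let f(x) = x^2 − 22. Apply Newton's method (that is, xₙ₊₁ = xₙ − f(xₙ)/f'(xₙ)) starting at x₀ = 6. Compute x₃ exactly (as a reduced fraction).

5330977/1136568

f'(x) = 2x.
f(6) = 14, f'(6) = 12, so x₁ = 6 − 14/12 = 29/6.
f(29/6) = 49/36, f'(29/6) = 29/3, so x₂ = (29/6) − (49/36)/(29/3) = 1633/348.
f(1633/348) = 2401/121104, f'(1633/348) = 1633/174, so x₃ = (1633/348) − (2401/121104)/(1633/174) = 5330977/1136568.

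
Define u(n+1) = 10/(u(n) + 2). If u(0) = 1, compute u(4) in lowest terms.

u(1) = 10/(1 + 2) = 10/3.
u(2) = 10/(10/3 + 2) = 15/8.
u(3) = 10/(15/8 + 2) = 80/31.
u(4) = 10/(80/31 + 2) = 155/71.

155/71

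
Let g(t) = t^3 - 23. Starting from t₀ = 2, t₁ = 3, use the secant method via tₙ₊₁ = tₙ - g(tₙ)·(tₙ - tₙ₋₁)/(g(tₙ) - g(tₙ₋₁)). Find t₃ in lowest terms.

25793/9079

g(2) = -15, g(3) = 4. t₂ = 3 - 4·(3 - 2)/(4 - (-15)) = 53/19.
g(3) = 4, g(53/19) = -8880/6859. t₃ = (53/19) - (-8880/6859)·((53/19) - 3)/((-8880/6859) - 4) = 25793/9079.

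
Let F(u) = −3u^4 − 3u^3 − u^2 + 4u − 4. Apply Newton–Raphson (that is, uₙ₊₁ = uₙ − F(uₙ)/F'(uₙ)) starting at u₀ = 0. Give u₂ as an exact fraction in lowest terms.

12/19

F'(u) = −12u^3 − 9u^2 − 2u + 4.
F(0) = −4, F'(0) = 4, so u₁ = 0 − (−4)/4 = 1.
F(1) = −7, F'(1) = −19, so u₂ = 1 − (−7)/(−19) = 12/19.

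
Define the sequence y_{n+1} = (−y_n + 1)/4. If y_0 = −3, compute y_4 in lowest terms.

y_1 = (−(−3) + 1)/4 = 1.
y_2 = (−1 + 1)/4 = 0.
y_3 = (−0 + 1)/4 = 1/4.
y_4 = (−(1/4) + 1)/4 = 3/16.

3/16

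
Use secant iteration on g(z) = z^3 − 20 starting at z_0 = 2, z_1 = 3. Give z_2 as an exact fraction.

g(2) = −12, g(3) = 7. z_2 = 3 − 7·(3 − 2)/(7 − (−12)) = 50/19.

50/19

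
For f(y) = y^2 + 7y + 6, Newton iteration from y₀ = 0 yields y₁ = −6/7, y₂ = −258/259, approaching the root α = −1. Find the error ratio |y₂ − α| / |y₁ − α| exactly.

y₁ − α = −6/7 − (−1) = −6/7 + 1 = 1/7, so |y₁ − α| = 1/7.
y₂ − α = −258/259 − (−1) = −258/259 + 1 = 1/259, so |y₂ − α| = 1/259.
Ratio = (1/259) / (1/7) = 1/37.

1/37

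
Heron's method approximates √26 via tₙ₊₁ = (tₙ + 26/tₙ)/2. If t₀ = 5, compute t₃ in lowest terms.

54100801/10610040

t₁ = (5 + 26/5)/2 = 51/10.
t₂ = (51/10 + 26/(51/10))/2 = 5201/1020.
t₃ = (5201/1020 + 26/(5201/1020))/2 = 54100801/10610040.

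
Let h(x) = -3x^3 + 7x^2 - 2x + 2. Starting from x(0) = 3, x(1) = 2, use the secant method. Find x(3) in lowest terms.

382/175

h(3) = -22, h(2) = 2. x(2) = 2 - 2·(2 - 3)/(2 - (-22)) = 25/12.
h(2) = 2, h(25/12) = 209/192. x(3) = (25/12) - (209/192)·((25/12) - 2)/((209/192) - 2) = 382/175.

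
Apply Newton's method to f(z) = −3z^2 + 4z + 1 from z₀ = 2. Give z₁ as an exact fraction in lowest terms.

f'(z) = −6z + 4.
f(2) = −3, f'(2) = −8, so z₁ = 2 − (−3)/(−8) = 13/8.

13/8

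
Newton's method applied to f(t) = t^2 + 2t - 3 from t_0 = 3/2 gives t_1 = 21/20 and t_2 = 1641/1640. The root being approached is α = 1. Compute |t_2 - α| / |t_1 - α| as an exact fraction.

1/82

t_1 - α = 21/20 - 1 = 1/20, so |t_1 - α| = 1/20.
t_2 - α = 1641/1640 - 1 = 1/1640, so |t_2 - α| = 1/1640.
Ratio = (1/1640) / (1/20) = 1/82.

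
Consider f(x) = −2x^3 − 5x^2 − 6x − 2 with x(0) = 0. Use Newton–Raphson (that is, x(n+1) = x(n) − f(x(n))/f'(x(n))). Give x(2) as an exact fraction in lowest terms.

−43/90

f'(x) = −6x^2 − 10x − 6.
f(0) = −2, f'(0) = −6, so x(1) = 0 − (−2)/(−6) = −1/3.
f(−1/3) = −13/27, f'(−1/3) = −10/3, so x(2) = (−1/3) − (−13/27)/(−10/3) = −43/90.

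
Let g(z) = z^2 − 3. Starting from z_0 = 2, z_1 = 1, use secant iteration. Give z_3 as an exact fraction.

7/4

g(2) = 1, g(1) = −2. z_2 = 1 − (−2)·(1 − 2)/((−2) − 1) = 5/3.
g(1) = −2, g(5/3) = −2/9. z_3 = (5/3) − (−2/9)·((5/3) − 1)/((−2/9) − (−2)) = 7/4.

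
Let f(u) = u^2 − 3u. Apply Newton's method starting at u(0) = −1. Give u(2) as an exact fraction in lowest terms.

f'(u) = 2u − 3.
f(−1) = 4, f'(−1) = −5, so u(1) = (−1) − 4/(−5) = −1/5.
f(−1/5) = 16/25, f'(−1/5) = −17/5, so u(2) = (−1/5) − (16/25)/(−17/5) = −1/85.

−1/85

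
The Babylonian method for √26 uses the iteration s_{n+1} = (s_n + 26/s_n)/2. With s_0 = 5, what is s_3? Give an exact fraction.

s_1 = (5 + 26/5)/2 = 51/10.
s_2 = (51/10 + 26/(51/10))/2 = 5201/1020.
s_3 = (5201/1020 + 26/(5201/1020))/2 = 54100801/10610040.

54100801/10610040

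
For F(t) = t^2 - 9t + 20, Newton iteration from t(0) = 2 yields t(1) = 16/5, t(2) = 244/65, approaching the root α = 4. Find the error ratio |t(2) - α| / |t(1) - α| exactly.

4/13

t(1) - α = 16/5 - 4 = -4/5, so |t(1) - α| = 4/5.
t(2) - α = 244/65 - 4 = -16/65, so |t(2) - α| = 16/65.
Ratio = (16/65) / (4/5) = 4/13.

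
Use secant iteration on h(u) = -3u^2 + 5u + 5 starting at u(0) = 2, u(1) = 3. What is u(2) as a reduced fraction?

23/10

h(2) = 3, h(3) = -7. u(2) = 3 - (-7)·(3 - 2)/((-7) - 3) = 23/10.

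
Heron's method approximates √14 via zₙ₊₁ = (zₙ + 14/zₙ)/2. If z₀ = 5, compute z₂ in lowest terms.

z₁ = (5 + 14/5)/2 = 39/10.
z₂ = (39/10 + 14/(39/10))/2 = 2921/780.

2921/780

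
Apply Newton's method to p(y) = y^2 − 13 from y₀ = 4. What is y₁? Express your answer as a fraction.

29/8

p'(y) = 2y.
p(4) = 3, p'(4) = 8, so y₁ = 4 − 3/8 = 29/8.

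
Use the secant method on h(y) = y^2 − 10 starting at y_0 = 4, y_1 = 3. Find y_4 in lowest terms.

3001/949

h(4) = 6, h(3) = −1. y_2 = 3 − (−1)·(3 − 4)/((−1) − 6) = 22/7.
h(3) = −1, h(22/7) = −6/49. y_3 = (22/7) − (−6/49)·((22/7) − 3)/((−6/49) − (−1)) = 136/43.
h(22/7) = −6/49, h(136/43) = 6/1849. y_4 = (136/43) − (6/1849)·((136/43) − (22/7))/((6/1849) − (−6/49)) = 3001/949.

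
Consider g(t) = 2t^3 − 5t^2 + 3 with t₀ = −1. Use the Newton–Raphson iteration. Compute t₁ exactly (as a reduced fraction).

−3/4

g'(t) = 6t^2 − 10t.
g(−1) = −4, g'(−1) = 16, so t₁ = (−1) − (−4)/16 = −3/4.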